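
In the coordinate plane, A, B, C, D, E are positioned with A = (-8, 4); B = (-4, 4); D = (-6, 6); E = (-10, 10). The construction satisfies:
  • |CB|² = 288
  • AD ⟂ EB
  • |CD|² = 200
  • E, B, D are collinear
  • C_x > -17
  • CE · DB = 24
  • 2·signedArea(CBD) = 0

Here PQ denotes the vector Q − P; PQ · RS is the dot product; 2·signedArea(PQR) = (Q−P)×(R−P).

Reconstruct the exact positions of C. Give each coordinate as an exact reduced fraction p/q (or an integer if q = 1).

C = (-16, 16)

1. C_x = -16  [2·signedArea(CBD) = 0 ∩ CE · DB = 24]
2. C_y = 16  [2·signedArea(CBD) = 0 ∩ CE · DB = 24]
   → C = (-16, 16)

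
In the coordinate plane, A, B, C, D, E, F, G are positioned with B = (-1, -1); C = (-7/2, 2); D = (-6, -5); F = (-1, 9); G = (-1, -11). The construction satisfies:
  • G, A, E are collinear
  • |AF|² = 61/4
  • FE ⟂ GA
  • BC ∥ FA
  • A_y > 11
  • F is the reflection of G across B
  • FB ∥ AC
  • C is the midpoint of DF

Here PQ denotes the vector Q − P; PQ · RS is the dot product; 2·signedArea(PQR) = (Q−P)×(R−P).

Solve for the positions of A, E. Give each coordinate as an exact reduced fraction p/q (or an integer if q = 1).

1. A_x = -7/2  [FB ∥ AC ∩ BC ∥ FA]
2. A_y = 12  [FB ∥ AC ∩ BC ∥ FA]
   → A = (-7/2, 12)
3. E_x = -6741/2141  [G, A, E are collinear ∩ FE ⟂ GA]
4. E_y = 18769/2141  [G, A, E are collinear ∩ FE ⟂ GA]
   → E = (-6741/2141, 18769/2141)

A = (-7/2, 12)
E = (-6741/2141, 18769/2141)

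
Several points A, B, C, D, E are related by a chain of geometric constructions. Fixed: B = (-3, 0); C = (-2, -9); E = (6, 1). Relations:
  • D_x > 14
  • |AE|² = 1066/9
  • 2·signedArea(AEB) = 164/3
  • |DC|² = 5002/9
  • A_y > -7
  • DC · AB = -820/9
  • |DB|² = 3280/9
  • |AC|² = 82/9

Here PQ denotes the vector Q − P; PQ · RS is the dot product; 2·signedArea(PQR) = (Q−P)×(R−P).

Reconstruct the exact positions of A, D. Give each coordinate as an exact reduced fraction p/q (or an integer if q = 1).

A = (-7/3, -6)
D = (43/3, 8)

1. A_x = -7/3  [line 1·x + -9·y + -155/3 = 0 ∩ |AC|² = 82/9]
2. A_y = -6  [line 1·x + -9·y + -155/3 = 0 ∩ |AC|² = 82/9]
   → A = (-7/3, -6)
3. D_x = 43/3  [line 2/3·x + -6·y + 346/9 = 0 ∩ |DB|² = 3280/9]
4. D_y = 8  [line 2/3·x + -6·y + 346/9 = 0 ∩ |DB|² = 3280/9]
   → D = (43/3, 8)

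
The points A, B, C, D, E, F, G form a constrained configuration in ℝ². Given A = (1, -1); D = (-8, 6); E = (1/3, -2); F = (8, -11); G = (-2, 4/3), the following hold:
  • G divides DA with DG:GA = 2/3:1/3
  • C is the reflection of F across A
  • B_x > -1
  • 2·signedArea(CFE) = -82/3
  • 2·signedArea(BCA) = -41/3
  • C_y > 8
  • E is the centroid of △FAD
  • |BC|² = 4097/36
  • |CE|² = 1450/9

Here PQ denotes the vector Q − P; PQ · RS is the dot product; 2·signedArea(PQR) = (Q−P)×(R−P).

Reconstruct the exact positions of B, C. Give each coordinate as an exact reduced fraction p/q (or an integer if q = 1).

B = (-5/6, -1/3)
C = (-6, 9)

1. C_x = -6  [C is the reflection of F across A]
2. C_y = 9  [C is the reflection of F across A]
   → C = (-6, 9)
3. B_x = -5/6  [line 10·x + 7·y + 32/3 = 0 ∩ |BC|² = 4097/36]
4. B_y = -1/3  [line 10·x + 7·y + 32/3 = 0 ∩ |BC|² = 4097/36]
   → B = (-5/6, -1/3)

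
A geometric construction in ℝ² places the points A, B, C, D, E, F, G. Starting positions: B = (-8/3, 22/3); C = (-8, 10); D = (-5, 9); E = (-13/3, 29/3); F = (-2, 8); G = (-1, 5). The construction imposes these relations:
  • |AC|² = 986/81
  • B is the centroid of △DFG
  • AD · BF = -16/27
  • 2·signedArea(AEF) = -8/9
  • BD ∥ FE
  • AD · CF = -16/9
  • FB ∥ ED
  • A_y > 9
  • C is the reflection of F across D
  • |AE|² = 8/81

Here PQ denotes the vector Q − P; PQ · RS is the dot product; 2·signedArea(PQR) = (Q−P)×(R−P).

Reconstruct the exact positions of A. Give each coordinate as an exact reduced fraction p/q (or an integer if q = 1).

A = (-41/9, 85/9)

1. A_x = -41/9  [AD · BF = -16/27 ∩ AD · CF = -16/9]
2. A_y = 85/9  [AD · BF = -16/27 ∩ AD · CF = -16/9]
   → A = (-41/9, 85/9)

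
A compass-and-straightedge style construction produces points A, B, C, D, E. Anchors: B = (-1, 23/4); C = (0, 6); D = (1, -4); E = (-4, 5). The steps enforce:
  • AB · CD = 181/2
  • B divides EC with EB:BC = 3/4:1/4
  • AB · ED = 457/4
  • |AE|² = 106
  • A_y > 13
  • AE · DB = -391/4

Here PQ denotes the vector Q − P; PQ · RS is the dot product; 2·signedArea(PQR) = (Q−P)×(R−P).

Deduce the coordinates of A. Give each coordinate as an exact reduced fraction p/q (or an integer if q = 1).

A = (-9, 14)

1. A_x = -9  [AB · CD = 181/2 ∩ AB · ED = 457/4]
2. A_y = 14  [AB · CD = 181/2 ∩ AB · ED = 457/4]
   → A = (-9, 14)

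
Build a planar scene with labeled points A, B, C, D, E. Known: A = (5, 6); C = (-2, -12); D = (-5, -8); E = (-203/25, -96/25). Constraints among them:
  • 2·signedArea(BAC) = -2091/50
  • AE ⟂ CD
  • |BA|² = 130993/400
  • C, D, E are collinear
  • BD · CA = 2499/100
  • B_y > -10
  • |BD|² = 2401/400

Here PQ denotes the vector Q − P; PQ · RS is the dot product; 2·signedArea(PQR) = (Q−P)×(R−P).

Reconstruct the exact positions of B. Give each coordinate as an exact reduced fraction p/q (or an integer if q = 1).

1. B_x = -353/100  [2·signedArea(BAC) = -2091/50 ∩ BD · CA = 2499/100]
2. B_y = -249/25  [2·signedArea(BAC) = -2091/50 ∩ BD · CA = 2499/100]
   → B = (-353/100, -249/25)

B = (-353/100, -249/25)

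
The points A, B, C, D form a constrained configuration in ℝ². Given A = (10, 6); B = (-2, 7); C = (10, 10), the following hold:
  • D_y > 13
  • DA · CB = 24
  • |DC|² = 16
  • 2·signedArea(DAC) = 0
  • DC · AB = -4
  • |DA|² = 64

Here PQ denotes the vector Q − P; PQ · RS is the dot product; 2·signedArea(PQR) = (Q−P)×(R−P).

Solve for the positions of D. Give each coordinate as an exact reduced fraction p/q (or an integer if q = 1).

D = (10, 14)

1. D_x = 10  [2·signedArea(DAC) = 0 ∩ DA · CB = 24]
2. D_y = 14  [2·signedArea(DAC) = 0 ∩ DA · CB = 24]
   → D = (10, 14)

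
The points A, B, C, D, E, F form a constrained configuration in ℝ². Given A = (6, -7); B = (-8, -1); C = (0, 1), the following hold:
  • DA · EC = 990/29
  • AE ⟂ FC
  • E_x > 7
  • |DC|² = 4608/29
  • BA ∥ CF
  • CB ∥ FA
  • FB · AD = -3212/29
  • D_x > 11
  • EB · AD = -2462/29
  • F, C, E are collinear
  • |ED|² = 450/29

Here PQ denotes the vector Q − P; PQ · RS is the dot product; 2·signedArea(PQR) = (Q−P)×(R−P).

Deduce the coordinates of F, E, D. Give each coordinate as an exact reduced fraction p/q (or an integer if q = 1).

1. F_x = 14  [CB ∥ FA ∩ BA ∥ CF]
2. F_y = -5  [CB ∥ FA ∩ BA ∥ CF]
   → F = (14, -5)
3. E_x = 231/29  [F, C, E are collinear ∩ AE ⟂ FC]
4. E_y = -70/29  [F, C, E are collinear ∩ AE ⟂ FC]
   → E = (231/29, -70/29)
5. D_x = 336/29  [DA · EC = 990/29 ∩ EB · AD = -2462/29]
6. D_y = -115/29  [DA · EC = 990/29 ∩ EB · AD = -2462/29]
   → D = (336/29, -115/29)

D = (336/29, -115/29)
E = (231/29, -70/29)
F = (14, -5)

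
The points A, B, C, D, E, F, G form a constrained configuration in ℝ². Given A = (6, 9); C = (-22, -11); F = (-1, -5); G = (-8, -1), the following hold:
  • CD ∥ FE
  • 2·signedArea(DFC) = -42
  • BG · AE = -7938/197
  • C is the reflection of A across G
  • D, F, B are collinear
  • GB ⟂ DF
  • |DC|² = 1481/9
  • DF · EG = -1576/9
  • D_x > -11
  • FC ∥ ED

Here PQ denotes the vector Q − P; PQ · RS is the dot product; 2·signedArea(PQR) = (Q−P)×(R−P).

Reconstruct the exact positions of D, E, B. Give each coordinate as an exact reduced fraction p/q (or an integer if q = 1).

B = (-1513/197, -1079/197)
D = (-31/3, -17/3)
E = (32/3, 1/3)

1. D_x = -31/3  [line 6·x + -21·y + -57 = 0 ∩ |DC|² = 1481/9]
2. D_y = -17/3  [line 6·x + -21·y + -57 = 0 ∩ |DC|² = 1481/9]
   → D = (-31/3, -17/3)
3. E_x = 32/3  [FC ∥ ED ∩ CD ∥ FE]
4. E_y = 1/3  [FC ∥ ED ∩ CD ∥ FE]
   → E = (32/3, 1/3)
5. B_x = -1513/197  [D, F, B are collinear ∩ GB ⟂ DF]
6. B_y = -1079/197  [D, F, B are collinear ∩ GB ⟂ DF]
   → B = (-1513/197, -1079/197)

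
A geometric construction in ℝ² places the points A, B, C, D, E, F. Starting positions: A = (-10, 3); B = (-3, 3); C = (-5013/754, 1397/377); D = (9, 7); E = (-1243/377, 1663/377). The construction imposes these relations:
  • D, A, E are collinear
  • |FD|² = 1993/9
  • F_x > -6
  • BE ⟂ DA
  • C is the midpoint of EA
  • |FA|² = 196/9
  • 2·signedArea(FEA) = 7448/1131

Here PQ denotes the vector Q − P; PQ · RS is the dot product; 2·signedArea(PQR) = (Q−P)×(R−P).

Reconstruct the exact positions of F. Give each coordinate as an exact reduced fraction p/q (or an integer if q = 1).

1. F_x = -16/3  [line 532/377·x + -2527/377·y + 31255/1131 = 0 ∩ |FA|² = 196/9]
2. F_y = 3  [line 532/377·x + -2527/377·y + 31255/1131 = 0 ∩ |FA|² = 196/9]
   → F = (-16/3, 3)

F = (-16/3, 3)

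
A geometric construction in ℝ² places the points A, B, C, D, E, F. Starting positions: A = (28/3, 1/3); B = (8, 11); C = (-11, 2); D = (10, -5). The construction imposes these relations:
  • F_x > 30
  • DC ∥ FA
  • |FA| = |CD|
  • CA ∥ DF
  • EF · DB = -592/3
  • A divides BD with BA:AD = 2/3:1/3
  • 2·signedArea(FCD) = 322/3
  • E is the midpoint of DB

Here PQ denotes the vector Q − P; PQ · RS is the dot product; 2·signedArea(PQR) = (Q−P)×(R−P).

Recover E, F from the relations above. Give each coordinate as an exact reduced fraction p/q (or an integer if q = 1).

1. E_x = 9  [E is the midpoint of DB]
2. E_y = 3  [E is the midpoint of DB]
   → E = (9, 3)
3. F_x = 91/3  [DC ∥ FA ∩ CA ∥ DF]
4. F_y = -20/3  [DC ∥ FA ∩ CA ∥ DF]
   → F = (91/3, -20/3)

E = (9, 3)
F = (91/3, -20/3)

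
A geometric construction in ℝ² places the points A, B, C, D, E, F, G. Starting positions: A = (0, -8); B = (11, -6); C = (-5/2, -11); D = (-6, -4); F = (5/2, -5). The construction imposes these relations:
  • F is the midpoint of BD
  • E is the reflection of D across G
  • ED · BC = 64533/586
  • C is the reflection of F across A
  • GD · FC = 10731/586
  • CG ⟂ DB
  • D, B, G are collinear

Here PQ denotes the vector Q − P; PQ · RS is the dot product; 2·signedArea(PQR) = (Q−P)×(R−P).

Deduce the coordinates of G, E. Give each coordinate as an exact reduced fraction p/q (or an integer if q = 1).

1. G_x = -1017/586  [D, B, G are collinear ∩ CG ⟂ DB]
2. G_y = -1319/293  [D, B, G are collinear ∩ CG ⟂ DB]
   → G = (-1017/586, -1319/293)
3. E_x = 741/293  [E is the reflection of D across G]
4. E_y = -1466/293  [E is the reflection of D across G]
   → E = (741/293, -1466/293)

E = (741/293, -1466/293)
G = (-1017/586, -1319/293)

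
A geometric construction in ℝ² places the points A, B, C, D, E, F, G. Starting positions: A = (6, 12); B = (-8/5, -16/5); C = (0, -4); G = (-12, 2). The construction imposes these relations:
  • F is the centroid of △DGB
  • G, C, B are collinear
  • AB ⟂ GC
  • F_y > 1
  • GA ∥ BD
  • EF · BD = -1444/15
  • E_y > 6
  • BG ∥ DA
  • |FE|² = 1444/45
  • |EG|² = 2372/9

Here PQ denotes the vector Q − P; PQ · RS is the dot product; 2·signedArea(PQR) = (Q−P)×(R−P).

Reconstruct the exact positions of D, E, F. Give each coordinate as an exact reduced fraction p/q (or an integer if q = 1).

D = (82/5, 34/5)
E = (52/15, 104/15)
F = (14/15, 28/15)

1. D_x = 82/5  [BG ∥ DA ∩ GA ∥ BD]
2. D_y = 34/5  [BG ∥ DA ∩ GA ∥ BD]
   → D = (82/5, 34/5)
3. F_x = 14/15  [F is the centroid of △DGB]
4. F_y = 28/15  [F is the centroid of △DGB]
   → F = (14/15, 28/15)
5. E_x = 52/15  [line -18·x + -10·y + 1976/15 = 0 ∩ |FE|² = 1444/45]
6. E_y = 104/15  [line -18·x + -10·y + 1976/15 = 0 ∩ |FE|² = 1444/45]
   → E = (52/15, 104/15)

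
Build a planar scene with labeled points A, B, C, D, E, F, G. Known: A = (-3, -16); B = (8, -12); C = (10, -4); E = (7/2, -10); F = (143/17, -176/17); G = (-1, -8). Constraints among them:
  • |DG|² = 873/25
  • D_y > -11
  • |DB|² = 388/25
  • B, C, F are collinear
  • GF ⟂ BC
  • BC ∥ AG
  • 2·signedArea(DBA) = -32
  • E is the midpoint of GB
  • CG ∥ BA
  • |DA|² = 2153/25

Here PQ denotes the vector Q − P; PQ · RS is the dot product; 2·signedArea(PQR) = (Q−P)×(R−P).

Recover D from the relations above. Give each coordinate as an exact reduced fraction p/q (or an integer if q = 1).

1. D_x = 22/5  [line 4·x + -11·y + -132 = 0 ∩ |DG|² = 873/25]
2. D_y = -52/5  [line 4·x + -11·y + -132 = 0 ∩ |DG|² = 873/25]
   → D = (22/5, -52/5)

D = (22/5, -52/5)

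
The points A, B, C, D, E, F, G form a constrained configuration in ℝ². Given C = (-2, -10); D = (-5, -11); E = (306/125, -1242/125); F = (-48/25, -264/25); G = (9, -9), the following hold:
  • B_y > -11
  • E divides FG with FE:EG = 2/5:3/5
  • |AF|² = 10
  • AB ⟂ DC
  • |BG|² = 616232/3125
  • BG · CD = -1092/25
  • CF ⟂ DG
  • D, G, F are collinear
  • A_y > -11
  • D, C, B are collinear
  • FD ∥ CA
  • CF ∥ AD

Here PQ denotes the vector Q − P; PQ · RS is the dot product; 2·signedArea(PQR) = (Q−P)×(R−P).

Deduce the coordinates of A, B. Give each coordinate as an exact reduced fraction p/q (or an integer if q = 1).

1. A_x = -127/25  [CF ∥ AD ∩ FD ∥ CA]
2. A_y = -261/25  [CF ∥ AD ∩ FD ∥ CA]
   → A = (-127/25, -261/25)
3. B_x = -613/125  [D, C, B are collinear ∩ AB ⟂ DC]
4. B_y = -1371/125  [D, C, B are collinear ∩ AB ⟂ DC]
   → B = (-613/125, -1371/125)

A = (-127/25, -261/25)
B = (-613/125, -1371/125)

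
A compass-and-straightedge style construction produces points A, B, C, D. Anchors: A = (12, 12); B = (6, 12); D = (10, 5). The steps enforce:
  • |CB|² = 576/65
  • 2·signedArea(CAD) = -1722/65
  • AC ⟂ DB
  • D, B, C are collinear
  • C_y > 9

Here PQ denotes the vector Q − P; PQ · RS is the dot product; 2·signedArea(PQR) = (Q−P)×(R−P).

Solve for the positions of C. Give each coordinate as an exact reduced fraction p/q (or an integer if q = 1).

C = (486/65, 612/65)

1. C_x = 486/65  [D, B, C are collinear ∩ AC ⟂ DB]
2. C_y = 612/65  [D, B, C are collinear ∩ AC ⟂ DB]
   → C = (486/65, 612/65)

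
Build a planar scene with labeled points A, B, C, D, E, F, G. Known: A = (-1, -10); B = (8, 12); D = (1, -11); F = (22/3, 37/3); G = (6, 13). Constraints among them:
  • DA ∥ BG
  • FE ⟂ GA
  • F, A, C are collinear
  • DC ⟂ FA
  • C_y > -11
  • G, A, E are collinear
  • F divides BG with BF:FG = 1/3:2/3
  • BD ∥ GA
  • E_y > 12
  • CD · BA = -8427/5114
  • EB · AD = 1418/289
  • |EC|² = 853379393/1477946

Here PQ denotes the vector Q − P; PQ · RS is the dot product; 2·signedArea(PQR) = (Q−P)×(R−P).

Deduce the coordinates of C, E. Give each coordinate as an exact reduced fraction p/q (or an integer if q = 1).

C = (-5539/5114, -52279/5114)
E = (1713/289, 3688/289)

1. C_x = -5539/5114  [F, A, C are collinear ∩ DC ⟂ FA]
2. C_y = -52279/5114  [F, A, C are collinear ∩ DC ⟂ FA]
   → C = (-5539/5114, -52279/5114)
3. E_x = 1713/289  [G, A, E are collinear ∩ FE ⟂ GA]
4. E_y = 3688/289  [G, A, E are collinear ∩ FE ⟂ GA]
   → E = (1713/289, 3688/289)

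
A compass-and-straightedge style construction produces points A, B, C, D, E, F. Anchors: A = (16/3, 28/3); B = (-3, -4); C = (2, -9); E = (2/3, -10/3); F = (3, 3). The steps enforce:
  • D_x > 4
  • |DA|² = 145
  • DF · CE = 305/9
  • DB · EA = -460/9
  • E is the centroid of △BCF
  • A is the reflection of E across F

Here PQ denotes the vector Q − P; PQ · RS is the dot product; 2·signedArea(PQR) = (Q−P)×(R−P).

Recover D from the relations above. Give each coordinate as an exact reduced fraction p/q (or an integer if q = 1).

1. D_x = 13/3  [DB · EA = -460/9 ∩ DF · CE = 305/9]
2. D_y = -8/3  [DB · EA = -460/9 ∩ DF · CE = 305/9]
   → D = (13/3, -8/3)

D = (13/3, -8/3)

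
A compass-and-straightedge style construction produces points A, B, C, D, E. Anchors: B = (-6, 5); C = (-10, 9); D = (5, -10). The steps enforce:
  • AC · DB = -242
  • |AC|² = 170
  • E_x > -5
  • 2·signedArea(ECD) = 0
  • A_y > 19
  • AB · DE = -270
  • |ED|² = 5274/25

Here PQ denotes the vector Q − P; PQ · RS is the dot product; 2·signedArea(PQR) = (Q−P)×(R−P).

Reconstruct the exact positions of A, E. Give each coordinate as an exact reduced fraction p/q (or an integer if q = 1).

A = (-17, 20)
E = (-4, 7/5)

1. A_x = -17  [line 11·x + -15·y + 487 = 0 ∩ |AC|² = 170]
2. A_y = 20  [line 11·x + -15·y + 487 = 0 ∩ |AC|² = 170]
   → A = (-17, 20)
3. E_x = -4  [2·signedArea(ECD) = 0 ∩ AB · DE = -270]
4. E_y = 7/5  [2·signedArea(ECD) = 0 ∩ AB · DE = -270]
   → E = (-4, 7/5)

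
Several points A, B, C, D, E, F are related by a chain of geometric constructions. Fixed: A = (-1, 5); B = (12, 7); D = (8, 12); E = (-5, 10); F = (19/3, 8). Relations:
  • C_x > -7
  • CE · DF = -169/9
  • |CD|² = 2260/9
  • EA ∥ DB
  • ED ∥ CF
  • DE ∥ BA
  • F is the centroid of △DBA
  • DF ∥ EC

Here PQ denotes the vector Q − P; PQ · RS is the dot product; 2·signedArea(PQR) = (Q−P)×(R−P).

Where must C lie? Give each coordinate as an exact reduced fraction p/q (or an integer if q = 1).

C = (-20/3, 6)

1. C_x = -20/3  [ED ∥ CF ∩ DF ∥ EC]
2. C_y = 6  [ED ∥ CF ∩ DF ∥ EC]
   → C = (-20/3, 6)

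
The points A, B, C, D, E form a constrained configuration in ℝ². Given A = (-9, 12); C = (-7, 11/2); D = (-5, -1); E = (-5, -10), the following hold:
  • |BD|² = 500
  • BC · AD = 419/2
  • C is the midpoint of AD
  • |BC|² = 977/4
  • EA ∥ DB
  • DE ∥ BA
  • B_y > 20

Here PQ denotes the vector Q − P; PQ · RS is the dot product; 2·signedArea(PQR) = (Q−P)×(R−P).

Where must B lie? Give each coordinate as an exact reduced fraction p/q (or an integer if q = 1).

1. B_x = -9  [DE ∥ BA ∩ EA ∥ DB]
2. B_y = 21  [DE ∥ BA ∩ EA ∥ DB]
   → B = (-9, 21)

B = (-9, 21)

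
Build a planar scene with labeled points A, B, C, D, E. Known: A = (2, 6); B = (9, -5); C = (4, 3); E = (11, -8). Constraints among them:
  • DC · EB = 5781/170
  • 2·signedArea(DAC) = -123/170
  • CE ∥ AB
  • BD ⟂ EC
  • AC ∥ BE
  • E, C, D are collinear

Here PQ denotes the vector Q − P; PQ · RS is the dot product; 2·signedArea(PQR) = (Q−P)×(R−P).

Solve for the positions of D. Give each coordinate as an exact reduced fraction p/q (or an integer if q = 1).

D = (1541/170, -843/170)

1. D_x = 1541/170  [E, C, D are collinear ∩ BD ⟂ EC]
2. D_y = -843/170  [E, C, D are collinear ∩ BD ⟂ EC]
   → D = (1541/170, -843/170)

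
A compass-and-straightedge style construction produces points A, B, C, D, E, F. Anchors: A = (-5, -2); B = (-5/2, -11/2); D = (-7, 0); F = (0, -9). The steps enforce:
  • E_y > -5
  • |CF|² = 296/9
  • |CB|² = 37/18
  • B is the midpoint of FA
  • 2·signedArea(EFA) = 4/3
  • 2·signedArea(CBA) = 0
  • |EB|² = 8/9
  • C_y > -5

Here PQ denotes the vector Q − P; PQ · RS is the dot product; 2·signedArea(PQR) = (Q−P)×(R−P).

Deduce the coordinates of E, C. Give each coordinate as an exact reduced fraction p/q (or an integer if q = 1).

1. E_x = -19/6  [line -7·x + -5·y + -139/3 = 0 ∩ |EB|² = 8/9]
2. E_y = -29/6  [line -7·x + -5·y + -139/3 = 0 ∩ |EB|² = 8/9]
   → E = (-19/6, -29/6)
3. C_x = -10/3  [line -7/2·x + -5/2·y + -45/2 = 0 ∩ |CB|² = 37/18]
4. C_y = -13/3  [line -7/2·x + -5/2·y + -45/2 = 0 ∩ |CB|² = 37/18]
   → C = (-10/3, -13/3)

C = (-10/3, -13/3)
E = (-19/6, -29/6)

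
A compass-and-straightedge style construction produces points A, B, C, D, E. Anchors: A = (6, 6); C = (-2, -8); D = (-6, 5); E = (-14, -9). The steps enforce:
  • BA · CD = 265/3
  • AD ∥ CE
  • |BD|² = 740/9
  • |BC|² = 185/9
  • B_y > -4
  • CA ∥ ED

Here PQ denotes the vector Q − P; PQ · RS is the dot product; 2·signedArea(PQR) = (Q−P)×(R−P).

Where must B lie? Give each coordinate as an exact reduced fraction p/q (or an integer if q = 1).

1. B_x = -10/3  [line 4·x + -13·y + -103/3 = 0 ∩ |BD|² = 740/9]
2. B_y = -11/3  [line 4·x + -13·y + -103/3 = 0 ∩ |BD|² = 740/9]
   → B = (-10/3, -11/3)

B = (-10/3, -11/3)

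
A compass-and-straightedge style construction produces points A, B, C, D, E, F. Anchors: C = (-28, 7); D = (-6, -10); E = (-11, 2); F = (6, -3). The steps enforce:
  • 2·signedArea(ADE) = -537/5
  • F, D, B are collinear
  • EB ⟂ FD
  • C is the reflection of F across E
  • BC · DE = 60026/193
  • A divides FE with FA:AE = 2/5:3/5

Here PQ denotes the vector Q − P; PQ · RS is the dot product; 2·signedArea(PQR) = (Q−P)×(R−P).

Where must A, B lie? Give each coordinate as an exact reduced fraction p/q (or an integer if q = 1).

1. A_x = -4/5  [A divides FE with FA:AE = 2/5:3/5]
2. A_y = -1  [A divides FE with FA:AE = 2/5:3/5]
   → A = (-4/5, -1)
3. B_x = -870/193  [F, D, B are collinear ∩ EB ⟂ FD]
4. B_y = -1762/193  [F, D, B are collinear ∩ EB ⟂ FD]
   → B = (-870/193, -1762/193)

A = (-4/5, -1)
B = (-870/193, -1762/193)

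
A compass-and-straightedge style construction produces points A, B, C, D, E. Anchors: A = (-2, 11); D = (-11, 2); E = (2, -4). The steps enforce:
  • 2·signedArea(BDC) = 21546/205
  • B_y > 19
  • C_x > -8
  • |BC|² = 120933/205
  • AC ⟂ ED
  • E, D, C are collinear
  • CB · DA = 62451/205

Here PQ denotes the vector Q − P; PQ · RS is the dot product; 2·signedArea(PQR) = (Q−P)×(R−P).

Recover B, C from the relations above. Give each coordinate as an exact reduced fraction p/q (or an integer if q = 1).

B = (7, 20)
C = (-1436/205, 32/205)

1. C_x = -1436/205  [E, D, C are collinear ∩ AC ⟂ ED]
2. C_y = 32/205  [E, D, C are collinear ∩ AC ⟂ ED]
   → C = (-1436/205, 32/205)
3. B_x = 7  [2·signedArea(BDC) = 21546/205 ∩ CB · DA = 62451/205]
4. B_y = 20  [2·signedArea(BDC) = 21546/205 ∩ CB · DA = 62451/205]
   → B = (7, 20)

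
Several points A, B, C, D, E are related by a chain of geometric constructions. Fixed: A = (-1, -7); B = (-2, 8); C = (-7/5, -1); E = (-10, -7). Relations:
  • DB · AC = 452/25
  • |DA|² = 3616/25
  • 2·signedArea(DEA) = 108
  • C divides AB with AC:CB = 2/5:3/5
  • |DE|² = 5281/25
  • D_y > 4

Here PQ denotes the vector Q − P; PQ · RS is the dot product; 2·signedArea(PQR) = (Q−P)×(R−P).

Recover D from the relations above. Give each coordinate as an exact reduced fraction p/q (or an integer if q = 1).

1. D_x = -9/5  [2·signedArea(DEA) = 108 ∩ DB · AC = 452/25]
2. D_y = 5  [2·signedArea(DEA) = 108 ∩ DB · AC = 452/25]
   → D = (-9/5, 5)

D = (-9/5, 5)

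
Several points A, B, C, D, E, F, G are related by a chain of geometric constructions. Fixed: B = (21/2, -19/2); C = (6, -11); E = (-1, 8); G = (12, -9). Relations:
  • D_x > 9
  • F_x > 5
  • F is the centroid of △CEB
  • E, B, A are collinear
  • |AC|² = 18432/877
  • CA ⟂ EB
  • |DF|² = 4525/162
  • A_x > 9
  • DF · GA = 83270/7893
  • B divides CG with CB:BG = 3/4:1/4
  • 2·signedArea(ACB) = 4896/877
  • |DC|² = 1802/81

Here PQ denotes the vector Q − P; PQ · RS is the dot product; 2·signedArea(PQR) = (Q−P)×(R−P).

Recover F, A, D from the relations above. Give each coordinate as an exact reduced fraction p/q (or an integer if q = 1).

A = (8622/877, -7439/877)
D = (83/9, -68/9)
F = (31/6, -25/6)

1. F_x = 31/6  [F is the centroid of △CEB]
2. F_y = -25/6  [F is the centroid of △CEB]
   → F = (31/6, -25/6)
3. A_x = 8622/877  [E, B, A are collinear ∩ CA ⟂ EB]
4. A_y = -7439/877  [E, B, A are collinear ∩ CA ⟂ EB]
   → A = (8622/877, -7439/877)
5. D_x = 83/9  [line 1902/877·x + -454/877·y + -188738/7893 = 0 ∩ |DC|² = 1802/81]
6. D_y = -68/9  [line 1902/877·x + -454/877·y + -188738/7893 = 0 ∩ |DC|² = 1802/81]
   → D = (83/9, -68/9)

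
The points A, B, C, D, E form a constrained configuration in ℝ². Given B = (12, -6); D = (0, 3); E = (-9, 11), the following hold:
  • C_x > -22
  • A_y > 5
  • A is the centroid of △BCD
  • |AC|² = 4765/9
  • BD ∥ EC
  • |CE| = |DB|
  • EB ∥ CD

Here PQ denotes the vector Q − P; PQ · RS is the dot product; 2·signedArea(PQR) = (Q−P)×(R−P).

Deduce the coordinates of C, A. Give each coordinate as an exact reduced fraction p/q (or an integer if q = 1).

1. C_x = -21  [EB ∥ CD ∩ BD ∥ EC]
2. C_y = 20  [EB ∥ CD ∩ BD ∥ EC]
   → C = (-21, 20)
3. A_x = -3  [A is the centroid of △BCD]
4. A_y = 17/3  [A is the centroid of △BCD]
   → A = (-3, 17/3)

A = (-3, 17/3)
C = (-21, 20)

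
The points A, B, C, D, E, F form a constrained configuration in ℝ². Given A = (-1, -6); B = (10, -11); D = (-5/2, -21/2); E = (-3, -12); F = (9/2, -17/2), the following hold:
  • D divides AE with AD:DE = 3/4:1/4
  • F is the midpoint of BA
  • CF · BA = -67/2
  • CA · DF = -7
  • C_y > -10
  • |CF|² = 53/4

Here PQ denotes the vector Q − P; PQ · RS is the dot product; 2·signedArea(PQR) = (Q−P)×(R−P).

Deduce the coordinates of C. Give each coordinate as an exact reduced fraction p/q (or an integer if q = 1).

1. C_x = 1  [CA · DF = -7 ∩ CF · BA = -67/2]
2. C_y = -19/2  [CA · DF = -7 ∩ CF · BA = -67/2]
   → C = (1, -19/2)

C = (1, -19/2)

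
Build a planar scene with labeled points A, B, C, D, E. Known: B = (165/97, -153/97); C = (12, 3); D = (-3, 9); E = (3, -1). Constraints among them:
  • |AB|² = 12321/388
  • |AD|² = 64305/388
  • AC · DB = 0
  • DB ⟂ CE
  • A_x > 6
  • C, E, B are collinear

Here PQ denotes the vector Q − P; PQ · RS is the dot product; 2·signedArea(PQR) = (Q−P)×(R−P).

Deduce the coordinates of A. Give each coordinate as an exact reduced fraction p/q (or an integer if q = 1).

1. A_x = 1329/194  [line -456/97·x + 1026/97·y + 2394/97 = 0 ∩ |AB|² = 12321/388]
2. A_y = 69/97  [line -456/97·x + 1026/97·y + 2394/97 = 0 ∩ |AB|² = 12321/388]
   → A = (1329/194, 69/97)

A = (1329/194, 69/97)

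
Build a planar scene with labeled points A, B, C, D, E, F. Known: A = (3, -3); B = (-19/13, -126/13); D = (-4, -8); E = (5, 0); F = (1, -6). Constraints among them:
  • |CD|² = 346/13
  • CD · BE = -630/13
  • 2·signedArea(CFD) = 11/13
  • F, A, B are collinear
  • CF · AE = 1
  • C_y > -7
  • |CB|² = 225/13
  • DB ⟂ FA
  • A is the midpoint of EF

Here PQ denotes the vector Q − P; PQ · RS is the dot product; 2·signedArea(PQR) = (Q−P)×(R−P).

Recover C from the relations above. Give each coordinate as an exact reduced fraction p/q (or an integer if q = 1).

C = (11/13, -81/13)

1. C_x = 11/13  [2·signedArea(CFD) = 11/13 ∩ CF · AE = 1]
2. C_y = -81/13  [2·signedArea(CFD) = 11/13 ∩ CF · AE = 1]
   → C = (11/13, -81/13)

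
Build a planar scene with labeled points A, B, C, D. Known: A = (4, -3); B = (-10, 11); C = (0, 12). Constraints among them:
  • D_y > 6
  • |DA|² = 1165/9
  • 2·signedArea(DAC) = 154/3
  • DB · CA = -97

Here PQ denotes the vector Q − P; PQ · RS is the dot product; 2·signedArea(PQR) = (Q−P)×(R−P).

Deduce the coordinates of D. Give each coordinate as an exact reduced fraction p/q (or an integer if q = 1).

D = (-2, 20/3)

1. D_x = -2  [2·signedArea(DAC) = 154/3 ∩ DB · CA = -97]
2. D_y = 20/3  [2·signedArea(DAC) = 154/3 ∩ DB · CA = -97]
   → D = (-2, 20/3)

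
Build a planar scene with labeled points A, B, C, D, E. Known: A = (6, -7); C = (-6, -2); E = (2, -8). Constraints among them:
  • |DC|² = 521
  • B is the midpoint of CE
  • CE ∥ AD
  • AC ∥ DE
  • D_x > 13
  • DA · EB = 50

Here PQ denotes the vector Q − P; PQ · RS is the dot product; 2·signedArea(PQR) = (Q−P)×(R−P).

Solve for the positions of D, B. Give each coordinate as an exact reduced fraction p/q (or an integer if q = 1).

B = (-2, -5)
D = (14, -13)

1. D_x = 14  [AC ∥ DE ∩ CE ∥ AD]
2. D_y = -13  [AC ∥ DE ∩ CE ∥ AD]
   → D = (14, -13)
3. B_x = -2  [B is the midpoint of CE]
4. B_y = -5  [B is the midpoint of CE]
   → B = (-2, -5)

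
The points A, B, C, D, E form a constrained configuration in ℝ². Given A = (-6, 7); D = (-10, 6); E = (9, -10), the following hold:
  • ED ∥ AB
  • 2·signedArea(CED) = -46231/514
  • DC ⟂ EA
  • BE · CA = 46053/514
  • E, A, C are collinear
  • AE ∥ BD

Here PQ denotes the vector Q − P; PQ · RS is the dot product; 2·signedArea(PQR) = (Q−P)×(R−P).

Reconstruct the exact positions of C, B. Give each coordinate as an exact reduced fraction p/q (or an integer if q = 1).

B = (-25, 23)
C = (-3729/514, 4329/514)

1. C_x = -3729/514  [E, A, C are collinear ∩ DC ⟂ EA]
2. C_y = 4329/514  [E, A, C are collinear ∩ DC ⟂ EA]
   → C = (-3729/514, 4329/514)
3. B_x = -25  [AE ∥ BD ∩ ED ∥ AB]
4. B_y = 23  [AE ∥ BD ∩ ED ∥ AB]
   → B = (-25, 23)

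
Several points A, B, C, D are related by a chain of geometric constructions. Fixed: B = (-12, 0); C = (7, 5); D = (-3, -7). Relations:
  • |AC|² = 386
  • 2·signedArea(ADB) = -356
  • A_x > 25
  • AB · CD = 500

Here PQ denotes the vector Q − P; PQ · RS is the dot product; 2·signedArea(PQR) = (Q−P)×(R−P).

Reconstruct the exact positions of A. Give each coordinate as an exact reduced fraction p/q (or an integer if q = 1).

A = (26, 10)

1. A_x = 26  [2·signedArea(ADB) = -356 ∩ AB · CD = 500]
2. A_y = 10  [2·signedArea(ADB) = -356 ∩ AB · CD = 500]
   → A = (26, 10)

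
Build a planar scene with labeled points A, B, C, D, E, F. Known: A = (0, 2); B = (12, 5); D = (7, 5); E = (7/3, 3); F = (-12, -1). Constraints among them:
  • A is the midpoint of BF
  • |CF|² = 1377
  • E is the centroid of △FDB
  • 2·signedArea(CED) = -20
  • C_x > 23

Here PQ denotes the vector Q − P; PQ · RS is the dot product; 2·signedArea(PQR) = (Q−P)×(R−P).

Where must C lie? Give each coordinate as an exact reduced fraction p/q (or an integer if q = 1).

1. C_x = 24  [line -2·x + 14/3·y + 32/3 = 0 ∩ |CF|² = 1377]
2. C_y = 8  [line -2·x + 14/3·y + 32/3 = 0 ∩ |CF|² = 1377]
   → C = (24, 8)

C = (24, 8)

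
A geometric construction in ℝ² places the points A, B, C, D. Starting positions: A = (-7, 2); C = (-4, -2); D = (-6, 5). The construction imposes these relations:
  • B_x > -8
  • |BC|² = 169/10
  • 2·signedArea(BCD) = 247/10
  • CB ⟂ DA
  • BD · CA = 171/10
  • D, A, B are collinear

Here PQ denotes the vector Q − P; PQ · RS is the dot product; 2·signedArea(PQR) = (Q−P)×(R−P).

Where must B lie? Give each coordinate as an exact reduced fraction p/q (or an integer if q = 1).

1. B_x = -79/10  [D, A, B are collinear ∩ CB ⟂ DA]
2. B_y = -7/10  [D, A, B are collinear ∩ CB ⟂ DA]
   → B = (-79/10, -7/10)

B = (-79/10, -7/10)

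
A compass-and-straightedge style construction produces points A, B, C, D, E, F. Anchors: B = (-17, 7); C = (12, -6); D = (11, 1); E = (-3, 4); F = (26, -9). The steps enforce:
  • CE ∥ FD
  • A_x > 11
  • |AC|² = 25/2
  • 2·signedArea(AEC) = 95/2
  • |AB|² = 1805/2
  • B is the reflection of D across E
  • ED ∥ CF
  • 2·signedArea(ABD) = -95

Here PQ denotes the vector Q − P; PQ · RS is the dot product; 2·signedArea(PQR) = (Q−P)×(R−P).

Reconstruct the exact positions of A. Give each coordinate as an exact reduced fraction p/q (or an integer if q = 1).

1. A_x = 23/2  [2·signedArea(ABD) = -95 ∩ 2·signedArea(AEC) = 95/2]
2. A_y = -5/2  [2·signedArea(ABD) = -95 ∩ 2·signedArea(AEC) = 95/2]
   → A = (23/2, -5/2)

A = (23/2, -5/2)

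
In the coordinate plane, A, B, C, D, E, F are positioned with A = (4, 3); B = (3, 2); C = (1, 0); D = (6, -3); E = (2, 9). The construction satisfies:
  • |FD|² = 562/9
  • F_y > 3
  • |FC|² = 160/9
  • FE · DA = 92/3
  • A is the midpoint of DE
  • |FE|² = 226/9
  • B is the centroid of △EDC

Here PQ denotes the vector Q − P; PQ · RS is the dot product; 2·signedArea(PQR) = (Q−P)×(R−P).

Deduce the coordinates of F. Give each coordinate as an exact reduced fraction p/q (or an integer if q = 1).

F = (7/3, 4)

1. F_x = 7/3  [line 2·x + -6·y + 58/3 = 0 ∩ |FC|² = 160/9]
2. F_y = 4  [line 2·x + -6·y + 58/3 = 0 ∩ |FC|² = 160/9]
   → F = (7/3, 4)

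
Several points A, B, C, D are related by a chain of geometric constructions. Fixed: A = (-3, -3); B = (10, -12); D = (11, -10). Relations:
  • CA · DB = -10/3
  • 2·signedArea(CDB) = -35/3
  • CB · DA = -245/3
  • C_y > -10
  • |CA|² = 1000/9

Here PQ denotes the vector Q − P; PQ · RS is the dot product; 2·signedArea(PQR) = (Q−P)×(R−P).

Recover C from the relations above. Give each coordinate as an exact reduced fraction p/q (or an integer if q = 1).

C = (17/3, -9)

1. C_x = 17/3  [CB · DA = -245/3 ∩ CA · DB = -10/3]
2. C_y = -9  [CB · DA = -245/3 ∩ CA · DB = -10/3]
   → C = (17/3, -9)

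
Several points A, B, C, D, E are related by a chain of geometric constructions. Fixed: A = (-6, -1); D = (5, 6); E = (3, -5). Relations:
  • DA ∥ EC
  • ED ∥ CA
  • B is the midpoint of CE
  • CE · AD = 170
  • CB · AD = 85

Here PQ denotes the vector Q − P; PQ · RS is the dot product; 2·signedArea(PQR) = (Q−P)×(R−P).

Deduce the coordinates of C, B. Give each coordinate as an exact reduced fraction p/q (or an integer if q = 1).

B = (-5/2, -17/2)
C = (-8, -12)

1. C_x = -8  [ED ∥ CA ∩ DA ∥ EC]
2. C_y = -12  [ED ∥ CA ∩ DA ∥ EC]
   → C = (-8, -12)
3. B_x = -5/2  [B is the midpoint of CE]
4. B_y = -17/2  [B is the midpoint of CE]
   → B = (-5/2, -17/2)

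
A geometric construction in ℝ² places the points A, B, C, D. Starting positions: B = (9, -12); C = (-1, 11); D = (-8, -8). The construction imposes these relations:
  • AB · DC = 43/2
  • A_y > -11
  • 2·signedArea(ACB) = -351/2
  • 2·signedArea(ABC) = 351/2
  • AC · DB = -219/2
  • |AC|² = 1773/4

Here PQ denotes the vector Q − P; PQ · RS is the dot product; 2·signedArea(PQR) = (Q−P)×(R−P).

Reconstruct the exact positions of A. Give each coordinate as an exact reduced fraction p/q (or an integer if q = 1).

1. A_x = 1/2  [2·signedArea(ACB) = -351/2 ∩ AC · DB = -219/2]
2. A_y = -10  [2·signedArea(ACB) = -351/2 ∩ AC · DB = -219/2]
   → A = (1/2, -10)

A = (1/2, -10)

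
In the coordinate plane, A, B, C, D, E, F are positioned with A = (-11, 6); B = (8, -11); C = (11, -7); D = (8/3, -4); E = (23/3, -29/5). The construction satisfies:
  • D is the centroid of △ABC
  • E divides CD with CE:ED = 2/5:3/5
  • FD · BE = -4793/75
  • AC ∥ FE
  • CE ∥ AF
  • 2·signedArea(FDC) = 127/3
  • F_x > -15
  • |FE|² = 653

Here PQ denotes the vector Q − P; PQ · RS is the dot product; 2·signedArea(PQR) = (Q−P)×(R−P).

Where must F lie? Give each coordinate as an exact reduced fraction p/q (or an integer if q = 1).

F = (-43/3, 36/5)

1. F_x = -43/3  [AC ∥ FE ∩ CE ∥ AF]
2. F_y = 36/5  [AC ∥ FE ∩ CE ∥ AF]
   → F = (-43/3, 36/5)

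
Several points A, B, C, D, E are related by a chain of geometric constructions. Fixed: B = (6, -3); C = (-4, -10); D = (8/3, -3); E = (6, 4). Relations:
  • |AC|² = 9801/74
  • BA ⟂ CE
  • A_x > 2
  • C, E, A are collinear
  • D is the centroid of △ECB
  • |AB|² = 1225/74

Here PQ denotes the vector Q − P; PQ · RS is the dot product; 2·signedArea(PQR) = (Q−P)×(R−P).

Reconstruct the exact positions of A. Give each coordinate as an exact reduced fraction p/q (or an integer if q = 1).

A = (199/74, -47/74)

1. A_x = 199/74  [C, E, A are collinear ∩ BA ⟂ CE]
2. A_y = -47/74  [C, E, A are collinear ∩ BA ⟂ CE]
   → A = (199/74, -47/74)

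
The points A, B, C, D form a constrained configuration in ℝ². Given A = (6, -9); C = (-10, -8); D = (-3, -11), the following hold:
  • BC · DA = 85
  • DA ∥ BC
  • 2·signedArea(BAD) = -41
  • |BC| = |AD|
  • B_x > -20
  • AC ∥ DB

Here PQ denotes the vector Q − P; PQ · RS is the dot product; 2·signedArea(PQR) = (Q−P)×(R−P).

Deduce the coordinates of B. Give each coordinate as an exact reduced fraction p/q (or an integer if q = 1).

1. B_x = -19  [DA ∥ BC ∩ AC ∥ DB]
2. B_y = -10  [DA ∥ BC ∩ AC ∥ DB]
   → B = (-19, -10)

B = (-19, -10)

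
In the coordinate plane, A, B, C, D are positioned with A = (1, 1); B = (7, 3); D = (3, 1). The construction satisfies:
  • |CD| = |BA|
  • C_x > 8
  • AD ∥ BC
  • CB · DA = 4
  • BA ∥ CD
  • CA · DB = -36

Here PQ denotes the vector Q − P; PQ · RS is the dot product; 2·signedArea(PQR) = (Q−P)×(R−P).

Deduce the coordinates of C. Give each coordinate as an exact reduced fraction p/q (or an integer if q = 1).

C = (9, 3)

1. C_x = 9  [BA ∥ CD ∩ AD ∥ BC]
2. C_y = 3  [BA ∥ CD ∩ AD ∥ BC]
   → C = (9, 3)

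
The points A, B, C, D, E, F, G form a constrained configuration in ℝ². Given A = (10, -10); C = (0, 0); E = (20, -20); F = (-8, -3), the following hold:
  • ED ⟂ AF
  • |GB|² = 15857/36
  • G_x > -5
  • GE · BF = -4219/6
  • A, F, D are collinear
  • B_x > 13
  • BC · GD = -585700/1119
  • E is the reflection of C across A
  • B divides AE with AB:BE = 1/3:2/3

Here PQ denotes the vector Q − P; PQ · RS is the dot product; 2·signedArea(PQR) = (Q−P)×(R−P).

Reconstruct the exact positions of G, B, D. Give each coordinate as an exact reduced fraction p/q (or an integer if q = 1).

1. B_x = 40/3  [B divides AE with AB:BE = 1/3:2/3]
2. B_y = -40/3  [B divides AE with AB:BE = 1/3:2/3]
   → B = (40/3, -40/3)
3. D_x = 8230/373  [A, F, D are collinear ∩ ED ⟂ AF]
4. D_y = -5480/373  [A, F, D are collinear ∩ ED ⟂ AF]
   → D = (8230/373, -5480/373)
5. G_x = -4  [GE · BF = -4219/6 ∩ BC · GD = -585700/1119]
6. G_y = -3/2  [GE · BF = -4219/6 ∩ BC · GD = -585700/1119]
   → G = (-4, -3/2)

B = (40/3, -40/3)
D = (8230/373, -5480/373)
G = (-4, -3/2)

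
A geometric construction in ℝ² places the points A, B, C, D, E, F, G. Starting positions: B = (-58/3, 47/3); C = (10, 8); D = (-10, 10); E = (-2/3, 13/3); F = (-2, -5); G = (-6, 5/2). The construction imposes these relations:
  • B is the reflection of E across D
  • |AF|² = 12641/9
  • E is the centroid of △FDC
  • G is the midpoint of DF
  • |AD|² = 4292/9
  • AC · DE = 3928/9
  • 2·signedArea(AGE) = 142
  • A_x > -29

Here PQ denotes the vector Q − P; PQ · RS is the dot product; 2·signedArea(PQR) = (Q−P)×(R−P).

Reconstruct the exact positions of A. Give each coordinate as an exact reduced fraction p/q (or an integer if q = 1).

A = (-86/3, 64/3)

1. A_x = -86/3  [2·signedArea(AGE) = 142 ∩ AC · DE = 3928/9]
2. A_y = 64/3  [2·signedArea(AGE) = 142 ∩ AC · DE = 3928/9]
   → A = (-86/3, 64/3)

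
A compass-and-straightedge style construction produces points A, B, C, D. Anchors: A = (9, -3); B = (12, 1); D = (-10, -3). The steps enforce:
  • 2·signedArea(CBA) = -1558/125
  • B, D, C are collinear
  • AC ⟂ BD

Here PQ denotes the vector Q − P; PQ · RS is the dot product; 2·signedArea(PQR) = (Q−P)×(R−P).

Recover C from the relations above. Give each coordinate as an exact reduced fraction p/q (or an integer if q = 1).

1. C_x = 1049/125  [B, D, C are collinear ∩ AC ⟂ BD]
2. C_y = 43/125  [B, D, C are collinear ∩ AC ⟂ BD]
   → C = (1049/125, 43/125)

C = (1049/125, 43/125)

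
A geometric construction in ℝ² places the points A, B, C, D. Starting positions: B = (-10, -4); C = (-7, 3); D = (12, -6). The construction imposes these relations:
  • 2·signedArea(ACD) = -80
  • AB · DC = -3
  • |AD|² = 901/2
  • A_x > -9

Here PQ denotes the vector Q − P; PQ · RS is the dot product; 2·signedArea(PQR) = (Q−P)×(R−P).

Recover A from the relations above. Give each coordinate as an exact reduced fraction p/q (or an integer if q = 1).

A = (-17/2, -1/2)

1. A_x = -17/2  [AB · DC = -3 ∩ 2·signedArea(ACD) = -80]
2. A_y = -1/2  [AB · DC = -3 ∩ 2·signedArea(ACD) = -80]
   → A = (-17/2, -1/2)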